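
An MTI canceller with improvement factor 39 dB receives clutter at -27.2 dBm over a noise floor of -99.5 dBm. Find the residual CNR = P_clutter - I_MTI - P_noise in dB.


CNR = -27.2 - 39 - (-99.5) = 33.3 dB

33.3 dB


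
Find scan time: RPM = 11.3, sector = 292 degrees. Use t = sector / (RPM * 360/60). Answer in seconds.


t = 292 / (11.3 * 360) * 60 = 4.31 s

4.31 s


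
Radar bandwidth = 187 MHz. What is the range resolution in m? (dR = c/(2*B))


dR = 3e8 / (2 * 187000000.0) = 0.8 m

0.8 m


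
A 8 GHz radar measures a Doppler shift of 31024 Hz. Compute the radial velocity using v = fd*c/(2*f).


v = 31024 * 3e8 / (2 * 8000000000.0) = 581.7 m/s

581.7 m/s


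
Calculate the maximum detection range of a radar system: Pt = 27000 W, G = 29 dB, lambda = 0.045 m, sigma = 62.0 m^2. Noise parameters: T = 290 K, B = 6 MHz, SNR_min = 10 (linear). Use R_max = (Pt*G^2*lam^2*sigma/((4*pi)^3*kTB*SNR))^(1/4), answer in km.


G_lin = 10^(29/10) = 794.328235
R^4 = 27000 * 794.328235^2 * 0.045^2 * 62.0 / ((4*pi)^3 * 1.38e-23 * 290 * 6000000.0 * 10)
R^4 = 4.48872e18 m^4
R_max = (4.48872e18)^(1/4) = 46028.9 m = 46.0 km

46.0 km


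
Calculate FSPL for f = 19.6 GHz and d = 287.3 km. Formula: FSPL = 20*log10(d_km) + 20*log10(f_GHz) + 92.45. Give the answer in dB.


20*log10(287.3) = 49.17
20*log10(19.6) = 25.85
FSPL = 167.5 dB

167.5 dB


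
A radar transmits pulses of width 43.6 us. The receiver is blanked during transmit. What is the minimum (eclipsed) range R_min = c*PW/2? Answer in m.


R_min = 3e8 * 43.6e-6 / 2 = 6540.0 m

6540.0 m


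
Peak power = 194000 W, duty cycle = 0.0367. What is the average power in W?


P_avg = 194000 * 0.0367 = 7119.8 W

7119.8 W


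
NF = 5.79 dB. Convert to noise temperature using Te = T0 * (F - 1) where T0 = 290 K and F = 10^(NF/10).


NF_lin = 10^(5.79/10) = 3.79315
Te = 290 * (3.79315 - 1) = 810.0 K

810.0 K


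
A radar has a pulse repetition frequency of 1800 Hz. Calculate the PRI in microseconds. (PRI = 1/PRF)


PRI = 1/1800 = 0.0005555556 s = 555.6 us

555.6 us


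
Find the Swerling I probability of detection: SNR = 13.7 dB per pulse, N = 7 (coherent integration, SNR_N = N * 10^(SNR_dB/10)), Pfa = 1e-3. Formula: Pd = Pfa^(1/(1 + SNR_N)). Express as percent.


SNR_lin = 10^(13.7/10) = 23.44229
SNR_N = 7 * 23.44229 = 164.09603
1/(1 + SNR_N) = 1/165.09603 = 0.0060571
Pd = (1e-3)^0.0060571 = 0.95902
Pd = 95.9%

95.9%


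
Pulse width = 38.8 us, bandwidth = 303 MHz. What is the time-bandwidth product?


TBP = 38.8 * 303 = 11756.4

11756.4


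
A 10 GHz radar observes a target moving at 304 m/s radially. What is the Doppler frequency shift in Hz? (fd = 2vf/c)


fd = 2 * 304 * 10000000000.0 / 3e8 = 20266.7 Hz

20266.7 Hz


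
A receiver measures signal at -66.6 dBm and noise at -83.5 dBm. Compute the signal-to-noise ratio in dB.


SNR = -66.6 - (-83.5) = 16.9 dB

16.9 dB


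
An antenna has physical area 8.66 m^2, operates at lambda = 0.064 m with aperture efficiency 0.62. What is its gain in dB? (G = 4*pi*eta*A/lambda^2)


G_linear = 4*pi*0.62*8.66/0.064^2 = 16472.5
G_dB = 10*log10(16472.5) = 42.2 dB

42.2 dB


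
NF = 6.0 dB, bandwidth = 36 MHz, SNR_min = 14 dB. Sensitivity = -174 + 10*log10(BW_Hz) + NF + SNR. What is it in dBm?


10*log10(36000000.0) = 75.56
S = -174 + 75.56 + 6.0 + 14 = -78.4 dBm

-78.4 dBm


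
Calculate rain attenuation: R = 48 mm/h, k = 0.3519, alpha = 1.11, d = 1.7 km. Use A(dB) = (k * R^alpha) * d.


gamma = 0.3519 * 48^1.11 = 25.858126 dB/km
A = 25.858126 * 1.7 = 43.96 dB

43.96 dB


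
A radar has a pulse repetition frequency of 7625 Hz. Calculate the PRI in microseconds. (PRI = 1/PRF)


PRI = 1/7625 = 0.0001311475 s = 131.1 us

131.1 us


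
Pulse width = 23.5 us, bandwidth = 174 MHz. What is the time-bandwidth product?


TBP = 23.5 * 174 = 4089.0

4089.0


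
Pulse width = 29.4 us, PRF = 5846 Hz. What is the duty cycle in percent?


DC = 29.4e-6 * 5846 * 100 = 17.19%

17.19%


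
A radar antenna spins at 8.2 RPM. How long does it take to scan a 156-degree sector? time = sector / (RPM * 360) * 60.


t = 156 / (8.2 * 360) * 60 = 3.17 s

3.17 s


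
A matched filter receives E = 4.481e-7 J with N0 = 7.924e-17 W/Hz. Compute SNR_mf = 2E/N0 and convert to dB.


SNR_lin = 2 * 4.481e-7 / 7.924e-17 = 1.131e10
SNR_dB = 10*log10(1.131e10) = 100.5 dB

100.5 dB


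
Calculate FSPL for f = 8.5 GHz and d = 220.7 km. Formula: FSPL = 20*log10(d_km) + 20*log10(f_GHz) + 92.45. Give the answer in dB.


20*log10(220.7) = 46.88
20*log10(8.5) = 18.59
FSPL = 157.9 dB

157.9 dB


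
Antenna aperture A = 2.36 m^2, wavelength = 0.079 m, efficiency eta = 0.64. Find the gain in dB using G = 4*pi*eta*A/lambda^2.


G_linear = 4*pi*0.64*2.36/0.079^2 = 3041.22
G_dB = 10*log10(3041.22) = 34.8 dB

34.8 dB


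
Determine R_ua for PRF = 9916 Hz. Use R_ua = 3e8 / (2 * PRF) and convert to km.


R_ua = 3e8 / (2 * 9916) = 15127.1 m = 15.1 km

15.1 km


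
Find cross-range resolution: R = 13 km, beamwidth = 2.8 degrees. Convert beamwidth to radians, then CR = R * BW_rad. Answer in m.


BW_rad = 0.048869219
CR = 13000 * 0.048869219 = 635.3 m

635.3 m


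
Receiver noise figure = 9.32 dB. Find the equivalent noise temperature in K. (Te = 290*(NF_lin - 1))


NF_lin = 10^(9.32/10) = 8.550667
Te = 290 * (8.550667 - 1) = 2189.7 K

2189.7 K


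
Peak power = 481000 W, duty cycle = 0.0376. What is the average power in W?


P_avg = 481000 * 0.0376 = 18085.6 W

18085.6 W


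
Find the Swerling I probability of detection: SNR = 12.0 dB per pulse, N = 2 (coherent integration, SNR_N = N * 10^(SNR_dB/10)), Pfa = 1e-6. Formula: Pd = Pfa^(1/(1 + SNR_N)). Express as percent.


SNR_lin = 10^(12.0/10) = 15.84893
SNR_N = 2 * 15.84893 = 31.69786
1/(1 + SNR_N) = 1/32.69786 = 0.030583
Pd = (1e-6)^0.030583 = 0.65539
Pd = 65.5%

65.5%


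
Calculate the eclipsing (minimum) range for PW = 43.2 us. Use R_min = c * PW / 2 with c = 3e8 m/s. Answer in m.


R_min = 3e8 * 43.2e-6 / 2 = 6480.0 m

6480.0 m


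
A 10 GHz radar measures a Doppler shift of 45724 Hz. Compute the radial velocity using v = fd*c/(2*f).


v = 45724 * 3e8 / (2 * 10000000000.0) = 685.9 m/s

685.9 m/s


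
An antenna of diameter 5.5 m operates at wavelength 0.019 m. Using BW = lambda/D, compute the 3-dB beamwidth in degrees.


BW_rad = 0.019 / 5.5 = 0.003455
BW_deg = 0.2 degrees

0.2 degrees


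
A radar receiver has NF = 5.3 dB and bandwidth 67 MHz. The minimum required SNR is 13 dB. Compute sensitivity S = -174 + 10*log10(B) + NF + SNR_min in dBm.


10*log10(67000000.0) = 78.26
S = -174 + 78.26 + 5.3 + 13 = -77.4 dBm

-77.4 dBm


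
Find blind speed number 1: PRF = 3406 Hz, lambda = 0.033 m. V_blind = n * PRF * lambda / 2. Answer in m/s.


V_blind = 1 * 3406 * 0.033 / 2 = 56.2 m/s

56.2 m/s


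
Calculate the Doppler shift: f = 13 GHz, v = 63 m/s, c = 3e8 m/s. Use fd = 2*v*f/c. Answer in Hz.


fd = 2 * 63 * 13000000000.0 / 3e8 = 5460.0 Hz

5460.0 Hz


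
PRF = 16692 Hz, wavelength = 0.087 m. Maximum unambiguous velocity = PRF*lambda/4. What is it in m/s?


V_ua = 16692 * 0.087 / 4 = 363.1 m/s

363.1 m/s


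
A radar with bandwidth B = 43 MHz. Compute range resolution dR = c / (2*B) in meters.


dR = 3e8 / (2 * 43000000.0) = 3.49 m

3.49 m


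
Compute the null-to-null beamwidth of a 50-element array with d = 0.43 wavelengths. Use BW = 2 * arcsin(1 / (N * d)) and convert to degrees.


1/(N*d) = 1/(50*0.43) = 0.046512
BW = 2*arcsin(0.046512) = 5.3 degrees

5.3 degrees


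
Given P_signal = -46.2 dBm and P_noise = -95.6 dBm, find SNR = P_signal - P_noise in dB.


SNR = -46.2 - (-95.6) = 49.4 dB

49.4 dB


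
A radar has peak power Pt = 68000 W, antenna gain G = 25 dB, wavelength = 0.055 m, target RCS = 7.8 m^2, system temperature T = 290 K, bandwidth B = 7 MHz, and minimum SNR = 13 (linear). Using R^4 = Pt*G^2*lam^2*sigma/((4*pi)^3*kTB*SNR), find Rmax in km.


G_lin = 10^(25/10) = 316.227766
R^4 = 68000 * 316.227766^2 * 0.055^2 * 7.8 / ((4*pi)^3 * 1.38e-23 * 290 * 7000000.0 * 13)
R^4 = 2.22014e17 m^4
R_max = (2.22014e17)^(1/4) = 21706.8 m = 21.7 km

21.7 km


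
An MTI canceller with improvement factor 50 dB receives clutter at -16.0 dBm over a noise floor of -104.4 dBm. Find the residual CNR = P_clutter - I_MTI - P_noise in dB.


CNR = -16.0 - 50 - (-104.4) = 38.4 dB

38.4 dB


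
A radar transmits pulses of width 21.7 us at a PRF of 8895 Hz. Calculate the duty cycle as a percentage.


DC = 21.7e-6 * 8895 * 100 = 19.3%

19.3%


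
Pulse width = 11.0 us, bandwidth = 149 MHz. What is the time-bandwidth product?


TBP = 11.0 * 149 = 1639.0

1639.0


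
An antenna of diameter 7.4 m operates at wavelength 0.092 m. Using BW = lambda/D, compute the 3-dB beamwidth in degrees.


BW_rad = 0.092 / 7.4 = 0.012432
BW_deg = 0.71 degrees

0.71 degrees


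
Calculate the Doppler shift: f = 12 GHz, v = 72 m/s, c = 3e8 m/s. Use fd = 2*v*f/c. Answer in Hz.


fd = 2 * 72 * 12000000000.0 / 3e8 = 5760.0 Hz

5760.0 Hz


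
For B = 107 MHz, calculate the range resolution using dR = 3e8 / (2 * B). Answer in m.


dR = 3e8 / (2 * 107000000.0) = 1.4 m

1.4 m


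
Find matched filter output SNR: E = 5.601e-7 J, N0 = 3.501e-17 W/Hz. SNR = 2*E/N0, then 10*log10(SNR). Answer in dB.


SNR_lin = 2 * 5.601e-7 / 3.501e-17 = 3.2e10
SNR_dB = 10*log10(3.2e10) = 105.1 dB

105.1 dB


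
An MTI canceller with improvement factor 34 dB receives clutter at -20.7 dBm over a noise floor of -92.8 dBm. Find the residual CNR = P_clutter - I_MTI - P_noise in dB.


CNR = -20.7 - 34 - (-92.8) = 38.1 dB

38.1 dB


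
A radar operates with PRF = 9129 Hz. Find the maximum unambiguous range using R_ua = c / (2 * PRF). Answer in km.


R_ua = 3e8 / (2 * 9129) = 16431.2 m = 16.4 km

16.4 km


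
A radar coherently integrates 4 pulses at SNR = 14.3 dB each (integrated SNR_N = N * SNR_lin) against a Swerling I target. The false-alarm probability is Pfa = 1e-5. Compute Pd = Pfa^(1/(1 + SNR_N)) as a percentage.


SNR_lin = 10^(14.3/10) = 26.91535
SNR_N = 4 * 26.91535 = 107.6614
1/(1 + SNR_N) = 1/108.6614 = 0.0092029
Pd = (1e-5)^0.0092029 = 0.89947
Pd = 89.9%

89.9%


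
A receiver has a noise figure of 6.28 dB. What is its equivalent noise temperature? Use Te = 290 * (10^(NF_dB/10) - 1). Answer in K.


NF_lin = 10^(6.28/10) = 4.246196
Te = 290 * (4.246196 - 1) = 941.4 K

941.4 K


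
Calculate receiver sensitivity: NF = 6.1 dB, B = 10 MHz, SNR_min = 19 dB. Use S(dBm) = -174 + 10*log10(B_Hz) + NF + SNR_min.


10*log10(10000000.0) = 70.0
S = -174 + 70.0 + 6.1 + 19 = -78.9 dBm

-78.9 dBm


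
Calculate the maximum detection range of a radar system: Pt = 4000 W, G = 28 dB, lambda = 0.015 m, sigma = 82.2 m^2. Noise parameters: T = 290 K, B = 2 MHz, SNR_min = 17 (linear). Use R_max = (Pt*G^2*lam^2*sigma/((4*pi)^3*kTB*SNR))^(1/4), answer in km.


G_lin = 10^(28/10) = 630.957344
R^4 = 4000 * 630.957344^2 * 0.015^2 * 82.2 / ((4*pi)^3 * 1.38e-23 * 290 * 2000000.0 * 17)
R^4 = 1.09076e17 m^4
R_max = (1.09076e17)^(1/4) = 18173.2 m = 18.2 km

18.2 km


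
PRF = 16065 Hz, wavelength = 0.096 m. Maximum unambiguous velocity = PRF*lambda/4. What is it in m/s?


V_ua = 16065 * 0.096 / 4 = 385.6 m/s

385.6 m/s


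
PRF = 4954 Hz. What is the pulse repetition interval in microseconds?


PRI = 1/4954 = 0.0002018571 s = 201.9 us

201.9 us


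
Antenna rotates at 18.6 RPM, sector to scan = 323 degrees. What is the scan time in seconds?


t = 323 / (18.6 * 360) * 60 = 2.89 s

2.89 s


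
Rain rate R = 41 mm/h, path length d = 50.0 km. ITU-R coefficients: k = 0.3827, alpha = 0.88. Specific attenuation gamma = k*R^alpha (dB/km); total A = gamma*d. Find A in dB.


gamma = 0.3827 * 41^0.88 = 10.048662 dB/km
A = 10.048662 * 50.0 = 502.43 dB

502.43 dB


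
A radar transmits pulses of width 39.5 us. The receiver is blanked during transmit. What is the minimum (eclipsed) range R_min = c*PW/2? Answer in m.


R_min = 3e8 * 39.5e-6 / 2 = 5925.0 m

5925.0 m


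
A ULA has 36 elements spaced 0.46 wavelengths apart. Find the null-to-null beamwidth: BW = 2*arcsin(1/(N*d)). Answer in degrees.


1/(N*d) = 1/(36*0.46) = 0.060386
BW = 2*arcsin(0.060386) = 6.9 degrees

6.9 degrees


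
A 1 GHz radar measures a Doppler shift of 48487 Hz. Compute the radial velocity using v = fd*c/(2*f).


v = 48487 * 3e8 / (2 * 1000000000.0) = 7273.1 m/s

7273.1 m/s


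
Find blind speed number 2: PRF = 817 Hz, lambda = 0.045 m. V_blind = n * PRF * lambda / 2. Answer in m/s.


V_blind = 2 * 817 * 0.045 / 2 = 36.8 m/s

36.8 m/s


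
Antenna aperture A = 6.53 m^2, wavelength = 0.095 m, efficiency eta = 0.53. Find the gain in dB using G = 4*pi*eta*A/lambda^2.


G_linear = 4*pi*0.53*6.53/0.095^2 = 4818.94
G_dB = 10*log10(4818.94) = 36.8 dB

36.8 dB


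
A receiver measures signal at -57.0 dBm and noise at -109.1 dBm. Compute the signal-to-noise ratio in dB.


SNR = -57.0 - (-109.1) = 52.1 dB

52.1 dB


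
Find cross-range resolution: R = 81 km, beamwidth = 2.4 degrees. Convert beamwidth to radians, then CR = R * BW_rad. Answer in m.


BW_rad = 0.041887902
CR = 81000 * 0.041887902 = 3392.9 m

3392.9 m


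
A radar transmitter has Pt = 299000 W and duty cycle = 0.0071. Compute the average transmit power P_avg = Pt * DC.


P_avg = 299000 * 0.0071 = 2122.9 W

2122.9 W


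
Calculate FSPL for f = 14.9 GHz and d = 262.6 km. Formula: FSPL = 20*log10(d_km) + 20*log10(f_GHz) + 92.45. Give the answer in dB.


20*log10(262.6) = 48.39
20*log10(14.9) = 23.46
FSPL = 164.3 dB

164.3 dB


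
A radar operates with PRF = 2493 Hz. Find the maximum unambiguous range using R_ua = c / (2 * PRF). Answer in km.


R_ua = 3e8 / (2 * 2493) = 60168.5 m = 60.2 km

60.2 km


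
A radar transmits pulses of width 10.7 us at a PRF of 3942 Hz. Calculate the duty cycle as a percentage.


DC = 10.7e-6 * 3942 * 100 = 4.22%

4.22%


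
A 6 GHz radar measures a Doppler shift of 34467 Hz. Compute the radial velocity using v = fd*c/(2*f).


v = 34467 * 3e8 / (2 * 6000000000.0) = 861.7 m/s

861.7 m/s


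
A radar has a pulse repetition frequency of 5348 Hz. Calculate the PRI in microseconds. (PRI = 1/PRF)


PRI = 1/5348 = 0.0001869858 s = 187.0 us

187.0 us


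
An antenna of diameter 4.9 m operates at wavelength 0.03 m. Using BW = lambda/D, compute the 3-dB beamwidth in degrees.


BW_rad = 0.03 / 4.9 = 0.006122
BW_deg = 0.35 degrees

0.35 degrees


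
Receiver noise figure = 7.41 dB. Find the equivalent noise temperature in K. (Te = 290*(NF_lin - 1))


NF_lin = 10^(7.41/10) = 5.508077
Te = 290 * (5.508077 - 1) = 1307.3 K

1307.3 K


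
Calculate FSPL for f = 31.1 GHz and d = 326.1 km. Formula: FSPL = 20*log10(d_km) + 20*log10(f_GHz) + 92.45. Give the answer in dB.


20*log10(326.1) = 50.27
20*log10(31.1) = 29.86
FSPL = 172.6 dB

172.6 dB


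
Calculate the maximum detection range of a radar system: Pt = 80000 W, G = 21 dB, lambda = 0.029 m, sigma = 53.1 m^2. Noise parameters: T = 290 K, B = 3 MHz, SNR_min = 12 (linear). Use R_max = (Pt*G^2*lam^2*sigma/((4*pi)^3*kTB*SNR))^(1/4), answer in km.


G_lin = 10^(21/10) = 125.892541
R^4 = 80000 * 125.892541^2 * 0.029^2 * 53.1 / ((4*pi)^3 * 1.38e-23 * 290 * 3000000.0 * 12)
R^4 = 1.98048e17 m^4
R_max = (1.98048e17)^(1/4) = 21095.6 m = 21.1 km

21.1 km


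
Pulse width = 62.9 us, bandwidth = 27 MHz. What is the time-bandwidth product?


TBP = 62.9 * 27 = 1698.3

1698.3


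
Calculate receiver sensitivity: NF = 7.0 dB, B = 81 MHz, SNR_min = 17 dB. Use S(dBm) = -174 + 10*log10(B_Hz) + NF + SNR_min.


10*log10(81000000.0) = 79.08
S = -174 + 79.08 + 7.0 + 17 = -70.9 dBm

-70.9 dBm


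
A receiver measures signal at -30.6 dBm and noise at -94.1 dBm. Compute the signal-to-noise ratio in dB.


SNR = -30.6 - (-94.1) = 63.5 dB

63.5 dB


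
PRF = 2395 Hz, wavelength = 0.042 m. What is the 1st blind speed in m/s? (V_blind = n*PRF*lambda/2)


V_blind = 1 * 2395 * 0.042 / 2 = 50.3 m/s

50.3 m/s


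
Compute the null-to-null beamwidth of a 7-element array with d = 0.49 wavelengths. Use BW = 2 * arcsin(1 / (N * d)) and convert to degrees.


1/(N*d) = 1/(7*0.49) = 0.291545
BW = 2*arcsin(0.291545) = 33.9 degrees

33.9 degrees


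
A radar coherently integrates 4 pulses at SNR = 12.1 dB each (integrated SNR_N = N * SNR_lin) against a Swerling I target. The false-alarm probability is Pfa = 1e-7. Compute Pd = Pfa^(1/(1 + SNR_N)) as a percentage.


SNR_lin = 10^(12.1/10) = 16.2181
SNR_N = 4 * 16.2181 = 64.8724
1/(1 + SNR_N) = 1/65.8724 = 0.0151809
Pd = (1e-7)^0.0151809 = 0.78295
Pd = 78.3%

78.3%


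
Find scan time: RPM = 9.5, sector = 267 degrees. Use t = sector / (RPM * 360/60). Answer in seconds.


t = 267 / (9.5 * 360) * 60 = 4.68 s

4.68 s


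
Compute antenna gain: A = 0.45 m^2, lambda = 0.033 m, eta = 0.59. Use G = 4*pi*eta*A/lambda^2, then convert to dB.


G_linear = 4*pi*0.59*0.45/0.033^2 = 3063.7
G_dB = 10*log10(3063.7) = 34.9 dB

34.9 dB


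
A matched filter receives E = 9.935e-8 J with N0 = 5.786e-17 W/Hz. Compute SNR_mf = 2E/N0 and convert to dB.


SNR_lin = 2 * 9.935e-8 / 5.786e-17 = 3.434e9
SNR_dB = 10*log10(3.434e9) = 95.4 dB

95.4 dB


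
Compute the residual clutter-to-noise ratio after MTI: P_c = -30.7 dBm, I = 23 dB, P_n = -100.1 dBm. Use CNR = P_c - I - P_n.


CNR = -30.7 - 23 - (-100.1) = 46.4 dB

46.4 dB


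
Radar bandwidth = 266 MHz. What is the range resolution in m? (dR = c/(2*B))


dR = 3e8 / (2 * 266000000.0) = 0.56 m

0.56 m


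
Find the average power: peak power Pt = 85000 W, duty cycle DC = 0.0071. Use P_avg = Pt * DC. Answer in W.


P_avg = 85000 * 0.0071 = 603.5 W

603.5 W


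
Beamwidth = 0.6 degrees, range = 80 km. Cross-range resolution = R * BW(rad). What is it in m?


BW_rad = 0.010471976
CR = 80000 * 0.010471976 = 837.8 m

837.8 m


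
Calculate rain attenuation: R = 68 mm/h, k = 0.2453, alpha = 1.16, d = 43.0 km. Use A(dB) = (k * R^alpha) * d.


gamma = 0.2453 * 68^1.16 = 32.764828 dB/km
A = 32.764828 * 43.0 = 1408.89 dB

1408.89 dB


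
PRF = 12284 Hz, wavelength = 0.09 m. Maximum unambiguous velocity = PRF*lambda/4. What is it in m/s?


V_ua = 12284 * 0.09 / 4 = 276.4 m/s

276.4 m/s


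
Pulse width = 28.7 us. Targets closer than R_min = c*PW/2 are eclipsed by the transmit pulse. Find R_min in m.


R_min = 3e8 * 28.7e-6 / 2 = 4305.0 m

4305.0 m


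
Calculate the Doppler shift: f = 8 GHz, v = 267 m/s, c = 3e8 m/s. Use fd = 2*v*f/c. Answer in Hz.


fd = 2 * 267 * 8000000000.0 / 3e8 = 14240.0 Hz

14240.0 Hz


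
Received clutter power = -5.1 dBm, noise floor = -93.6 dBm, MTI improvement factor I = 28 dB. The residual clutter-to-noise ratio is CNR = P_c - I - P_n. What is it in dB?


CNR = -5.1 - 28 - (-93.6) = 60.5 dB

60.5 dB


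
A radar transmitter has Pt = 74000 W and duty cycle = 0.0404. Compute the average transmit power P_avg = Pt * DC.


P_avg = 74000 * 0.0404 = 2989.6 W

2989.6 W


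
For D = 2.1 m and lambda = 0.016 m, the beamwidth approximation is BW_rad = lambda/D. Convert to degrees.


BW_rad = 0.016 / 2.1 = 0.007619
BW_deg = 0.44 degrees

0.44 degrees


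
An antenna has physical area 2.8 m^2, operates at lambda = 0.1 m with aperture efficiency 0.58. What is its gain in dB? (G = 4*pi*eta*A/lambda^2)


G_linear = 4*pi*0.58*2.8/0.1^2 = 2040.78
G_dB = 10*log10(2040.78) = 33.1 dB

33.1 dB


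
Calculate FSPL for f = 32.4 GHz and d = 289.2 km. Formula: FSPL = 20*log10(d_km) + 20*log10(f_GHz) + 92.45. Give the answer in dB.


20*log10(289.2) = 49.22
20*log10(32.4) = 30.21
FSPL = 171.9 dB

171.9 dB


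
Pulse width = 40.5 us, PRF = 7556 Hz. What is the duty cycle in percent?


DC = 40.5e-6 * 7556 * 100 = 30.6%

30.6%


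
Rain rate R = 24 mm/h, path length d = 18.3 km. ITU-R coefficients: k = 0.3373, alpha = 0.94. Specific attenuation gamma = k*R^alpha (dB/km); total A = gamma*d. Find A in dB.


gamma = 0.3373 * 24^0.94 = 6.689827 dB/km
A = 6.689827 * 18.3 = 122.42 dB

122.42 dB


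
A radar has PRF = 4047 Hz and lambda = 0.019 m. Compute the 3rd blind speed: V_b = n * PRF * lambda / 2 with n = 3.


V_blind = 3 * 4047 * 0.019 / 2 = 115.3 m/s

115.3 m/s


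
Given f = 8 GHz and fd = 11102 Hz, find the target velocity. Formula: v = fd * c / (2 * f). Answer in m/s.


v = 11102 * 3e8 / (2 * 8000000000.0) = 208.2 m/s

208.2 m/s


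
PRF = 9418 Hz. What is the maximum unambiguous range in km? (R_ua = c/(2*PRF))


R_ua = 3e8 / (2 * 9418) = 15926.9 m = 15.9 km

15.9 km


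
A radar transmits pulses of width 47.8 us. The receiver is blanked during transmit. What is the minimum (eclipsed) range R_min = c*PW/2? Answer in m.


R_min = 3e8 * 47.8e-6 / 2 = 7170.0 m

7170.0 m


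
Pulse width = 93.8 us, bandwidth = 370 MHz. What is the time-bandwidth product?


TBP = 93.8 * 370 = 34706.0

34706.0


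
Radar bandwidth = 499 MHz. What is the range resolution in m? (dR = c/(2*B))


dR = 3e8 / (2 * 499000000.0) = 0.3 m

0.3 m


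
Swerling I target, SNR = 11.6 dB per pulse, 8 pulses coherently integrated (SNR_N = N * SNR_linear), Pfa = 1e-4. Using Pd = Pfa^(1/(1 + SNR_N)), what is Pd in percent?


SNR_lin = 10^(11.6/10) = 14.4544
SNR_N = 8 * 14.4544 = 115.6352
1/(1 + SNR_N) = 1/116.6352 = 0.0085737
Pd = (1e-4)^0.0085737 = 0.92407
Pd = 92.4%

92.4%


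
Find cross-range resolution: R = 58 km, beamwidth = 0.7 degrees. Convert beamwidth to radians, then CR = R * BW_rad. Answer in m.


BW_rad = 0.012217305
CR = 58000 * 0.012217305 = 708.6 m

708.6 m


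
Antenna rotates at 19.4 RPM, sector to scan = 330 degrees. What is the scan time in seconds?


t = 330 / (19.4 * 360) * 60 = 2.84 s

2.84 s


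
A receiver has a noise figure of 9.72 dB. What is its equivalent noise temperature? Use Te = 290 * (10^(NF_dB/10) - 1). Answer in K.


NF_lin = 10^(9.72/10) = 9.37562
Te = 290 * (9.37562 - 1) = 2428.9 K

2428.9 K


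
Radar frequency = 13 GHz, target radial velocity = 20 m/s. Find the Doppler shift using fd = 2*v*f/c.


fd = 2 * 20 * 13000000000.0 / 3e8 = 1733.3 Hz

1733.3 Hz


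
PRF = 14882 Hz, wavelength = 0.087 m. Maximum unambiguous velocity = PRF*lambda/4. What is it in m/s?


V_ua = 14882 * 0.087 / 4 = 323.7 m/s

323.7 m/s


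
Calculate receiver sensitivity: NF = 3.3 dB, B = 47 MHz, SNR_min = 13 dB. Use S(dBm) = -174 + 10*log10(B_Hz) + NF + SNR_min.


10*log10(47000000.0) = 76.72
S = -174 + 76.72 + 3.3 + 13 = -81.0 dBm

-81.0 dBm


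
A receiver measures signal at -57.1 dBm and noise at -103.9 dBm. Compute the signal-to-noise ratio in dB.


SNR = -57.1 - (-103.9) = 46.8 dB

46.8 dB


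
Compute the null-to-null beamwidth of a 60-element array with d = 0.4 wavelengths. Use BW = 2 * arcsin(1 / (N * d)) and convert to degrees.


1/(N*d) = 1/(60*0.4) = 0.041667
BW = 2*arcsin(0.041667) = 4.8 degrees

4.8 degrees


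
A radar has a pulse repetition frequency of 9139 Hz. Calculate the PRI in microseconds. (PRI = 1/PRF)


PRI = 1/9139 = 0.0001094212 s = 109.4 us

109.4 us


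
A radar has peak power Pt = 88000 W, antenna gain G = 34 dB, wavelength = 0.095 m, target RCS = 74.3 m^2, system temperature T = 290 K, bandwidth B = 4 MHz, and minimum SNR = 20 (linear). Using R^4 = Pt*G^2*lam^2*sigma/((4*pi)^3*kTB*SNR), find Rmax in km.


G_lin = 10^(34/10) = 2511.886432
R^4 = 88000 * 2511.886432^2 * 0.095^2 * 74.3 / ((4*pi)^3 * 1.38e-23 * 290 * 4000000.0 * 20)
R^4 = 5.86033e20 m^4
R_max = (5.86033e20)^(1/4) = 155589.6 m = 155.6 km

155.6 km


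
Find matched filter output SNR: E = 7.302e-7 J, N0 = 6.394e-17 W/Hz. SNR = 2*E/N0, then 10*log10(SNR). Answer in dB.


SNR_lin = 2 * 7.302e-7 / 6.394e-17 = 2.284e10
SNR_dB = 10*log10(2.284e10) = 103.6 dB

103.6 dB


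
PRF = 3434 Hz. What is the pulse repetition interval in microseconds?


PRI = 1/3434 = 0.0002912056 s = 291.2 us

291.2 us


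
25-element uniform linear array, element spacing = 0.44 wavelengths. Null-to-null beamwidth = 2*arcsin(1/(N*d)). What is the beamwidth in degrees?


1/(N*d) = 1/(25*0.44) = 0.090909
BW = 2*arcsin(0.090909) = 10.4 degrees

10.4 degrees


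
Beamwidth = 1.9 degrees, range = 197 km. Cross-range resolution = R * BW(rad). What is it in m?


BW_rad = 0.033161256
CR = 197000 * 0.033161256 = 6532.8 m

6532.8 m


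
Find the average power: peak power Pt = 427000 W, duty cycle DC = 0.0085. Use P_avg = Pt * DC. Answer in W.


P_avg = 427000 * 0.0085 = 3629.5 W

3629.5 W


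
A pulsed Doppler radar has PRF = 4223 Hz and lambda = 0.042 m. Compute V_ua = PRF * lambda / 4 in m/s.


V_ua = 4223 * 0.042 / 4 = 44.3 m/s

44.3 m/s


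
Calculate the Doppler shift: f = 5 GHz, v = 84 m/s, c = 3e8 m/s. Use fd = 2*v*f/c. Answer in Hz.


fd = 2 * 84 * 5000000000.0 / 3e8 = 2800.0 Hz

2800.0 Hz


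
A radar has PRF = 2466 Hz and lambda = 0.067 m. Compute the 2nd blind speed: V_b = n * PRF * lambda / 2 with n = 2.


V_blind = 2 * 2466 * 0.067 / 2 = 165.2 m/s

165.2 m/s


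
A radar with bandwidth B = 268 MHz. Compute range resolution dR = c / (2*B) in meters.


dR = 3e8 / (2 * 268000000.0) = 0.56 m

0.56 m


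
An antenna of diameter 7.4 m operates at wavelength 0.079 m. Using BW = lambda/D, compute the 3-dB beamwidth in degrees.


BW_rad = 0.079 / 7.4 = 0.010676
BW_deg = 0.61 degrees

0.61 degrees


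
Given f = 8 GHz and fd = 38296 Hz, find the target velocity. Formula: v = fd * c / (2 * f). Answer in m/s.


v = 38296 * 3e8 / (2 * 8000000000.0) = 718.1 m/s

718.1 m/s


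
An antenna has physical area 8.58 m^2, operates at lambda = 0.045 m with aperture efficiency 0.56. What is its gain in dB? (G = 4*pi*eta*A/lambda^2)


G_linear = 4*pi*0.56*8.58/0.045^2 = 29816.74
G_dB = 10*log10(29816.74) = 44.7 dB

44.7 dB


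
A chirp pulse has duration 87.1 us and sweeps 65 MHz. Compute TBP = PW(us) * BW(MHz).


TBP = 87.1 * 65 = 5661.5

5661.5


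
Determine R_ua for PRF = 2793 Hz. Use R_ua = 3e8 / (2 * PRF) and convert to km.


R_ua = 3e8 / (2 * 2793) = 53705.7 m = 53.7 km

53.7 km


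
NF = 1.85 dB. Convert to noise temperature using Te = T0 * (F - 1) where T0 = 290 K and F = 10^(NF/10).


NF_lin = 10^(1.85/10) = 1.531087
Te = 290 * (1.531087 - 1) = 154.0 K

154.0 K


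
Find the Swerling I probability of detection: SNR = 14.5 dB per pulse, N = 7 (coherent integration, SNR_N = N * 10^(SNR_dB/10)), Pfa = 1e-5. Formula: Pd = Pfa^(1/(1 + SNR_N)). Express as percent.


SNR_lin = 10^(14.5/10) = 28.18383
SNR_N = 7 * 28.18383 = 197.28681
1/(1 + SNR_N) = 1/198.28681 = 0.0050432
Pd = (1e-5)^0.0050432 = 0.94359
Pd = 94.4%

94.4%


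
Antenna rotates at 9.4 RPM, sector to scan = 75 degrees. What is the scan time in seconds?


t = 75 / (9.4 * 360) * 60 = 1.33 s

1.33 s


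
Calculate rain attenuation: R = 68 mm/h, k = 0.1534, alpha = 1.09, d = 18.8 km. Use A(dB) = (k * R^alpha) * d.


gamma = 0.1534 * 68^1.09 = 15.249657 dB/km
A = 15.249657 * 18.8 = 286.69 dB

286.69 dB


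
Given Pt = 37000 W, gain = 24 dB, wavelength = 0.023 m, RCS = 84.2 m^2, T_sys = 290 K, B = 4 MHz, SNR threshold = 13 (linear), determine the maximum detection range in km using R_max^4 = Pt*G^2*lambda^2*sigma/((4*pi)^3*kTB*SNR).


G_lin = 10^(24/10) = 251.188643
R^4 = 37000 * 251.188643^2 * 0.023^2 * 84.2 / ((4*pi)^3 * 1.38e-23 * 290 * 4000000.0 * 13)
R^4 = 2.51802e17 m^4
R_max = (2.51802e17)^(1/4) = 22400.9 m = 22.4 km

22.4 km


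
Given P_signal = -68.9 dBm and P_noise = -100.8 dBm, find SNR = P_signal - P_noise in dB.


SNR = -68.9 - (-100.8) = 31.9 dB

31.9 dB


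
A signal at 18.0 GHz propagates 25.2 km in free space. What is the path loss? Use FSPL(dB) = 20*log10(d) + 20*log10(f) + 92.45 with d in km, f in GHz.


20*log10(25.2) = 28.03
20*log10(18.0) = 25.11
FSPL = 145.6 dB

145.6 dB


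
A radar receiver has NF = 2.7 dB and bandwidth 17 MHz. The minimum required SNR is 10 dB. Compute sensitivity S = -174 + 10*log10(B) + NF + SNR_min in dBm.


10*log10(17000000.0) = 72.3
S = -174 + 72.3 + 2.7 + 10 = -89.0 dBm

-89.0 dBm


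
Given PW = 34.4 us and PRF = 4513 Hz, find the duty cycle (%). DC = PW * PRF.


DC = 34.4e-6 * 4513 * 100 = 15.52%

15.52%


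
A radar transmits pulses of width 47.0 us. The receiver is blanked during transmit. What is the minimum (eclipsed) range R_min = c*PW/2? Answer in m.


R_min = 3e8 * 47.0e-6 / 2 = 7050.0 m

7050.0 m


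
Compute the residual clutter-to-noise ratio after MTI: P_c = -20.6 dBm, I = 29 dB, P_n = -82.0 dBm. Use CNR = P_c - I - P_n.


CNR = -20.6 - 29 - (-82.0) = 32.4 dB

32.4 dB


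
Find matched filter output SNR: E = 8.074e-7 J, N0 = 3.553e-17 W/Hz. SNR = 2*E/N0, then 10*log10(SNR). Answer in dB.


SNR_lin = 2 * 8.074e-7 / 3.553e-17 = 4.545e10
SNR_dB = 10*log10(4.545e10) = 106.6 dB

106.6 dB


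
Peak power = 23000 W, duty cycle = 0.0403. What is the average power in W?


P_avg = 23000 * 0.0403 = 926.9 W

926.9 W


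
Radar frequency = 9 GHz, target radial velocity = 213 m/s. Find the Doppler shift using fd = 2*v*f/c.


fd = 2 * 213 * 9000000000.0 / 3e8 = 12780.0 Hz

12780.0 Hz


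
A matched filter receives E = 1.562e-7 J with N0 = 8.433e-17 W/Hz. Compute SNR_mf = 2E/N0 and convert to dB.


SNR_lin = 2 * 1.562e-7 / 8.433e-17 = 3.704e9
SNR_dB = 10*log10(3.704e9) = 95.7 dB

95.7 dB


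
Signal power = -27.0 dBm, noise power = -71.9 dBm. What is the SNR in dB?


SNR = -27.0 - (-71.9) = 44.9 dB

44.9 dB


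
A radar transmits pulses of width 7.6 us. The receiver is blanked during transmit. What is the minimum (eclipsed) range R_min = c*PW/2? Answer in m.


R_min = 3e8 * 7.6e-6 / 2 = 1140.0 m

1140.0 m


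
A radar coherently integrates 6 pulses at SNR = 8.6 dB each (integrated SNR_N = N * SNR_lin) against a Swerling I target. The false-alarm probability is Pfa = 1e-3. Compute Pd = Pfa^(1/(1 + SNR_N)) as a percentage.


SNR_lin = 10^(8.6/10) = 7.24436
SNR_N = 6 * 7.24436 = 43.46616
1/(1 + SNR_N) = 1/44.46616 = 0.022489
Pd = (1e-3)^0.022489 = 0.85612
Pd = 85.6%

85.6%


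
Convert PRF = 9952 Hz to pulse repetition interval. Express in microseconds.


PRI = 1/9952 = 0.0001004823 s = 100.5 us

100.5 us


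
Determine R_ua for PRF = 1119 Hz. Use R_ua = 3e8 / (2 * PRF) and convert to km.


R_ua = 3e8 / (2 * 1119) = 134048.3 m = 134.0 km

134.0 km


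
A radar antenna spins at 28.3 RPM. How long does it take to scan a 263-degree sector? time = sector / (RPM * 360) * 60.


t = 263 / (28.3 * 360) * 60 = 1.55 s

1.55 s


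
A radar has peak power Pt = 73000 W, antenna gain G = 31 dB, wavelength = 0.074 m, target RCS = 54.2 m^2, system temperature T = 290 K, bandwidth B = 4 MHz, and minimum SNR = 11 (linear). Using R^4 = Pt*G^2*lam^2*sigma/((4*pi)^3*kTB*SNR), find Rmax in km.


G_lin = 10^(31/10) = 1258.925412
R^4 = 73000 * 1258.925412^2 * 0.074^2 * 54.2 / ((4*pi)^3 * 1.38e-23 * 290 * 4000000.0 * 11)
R^4 = 9.82712e19 m^4
R_max = (9.82712e19)^(1/4) = 99565.0 m = 99.6 km

99.6 km


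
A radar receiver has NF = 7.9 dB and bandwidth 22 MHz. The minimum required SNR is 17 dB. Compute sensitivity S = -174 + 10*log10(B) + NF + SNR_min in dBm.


10*log10(22000000.0) = 73.42
S = -174 + 73.42 + 7.9 + 17 = -75.7 dBm

-75.7 dBm


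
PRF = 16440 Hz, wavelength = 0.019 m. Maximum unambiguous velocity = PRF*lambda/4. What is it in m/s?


V_ua = 16440 * 0.019 / 4 = 78.1 m/s

78.1 m/s


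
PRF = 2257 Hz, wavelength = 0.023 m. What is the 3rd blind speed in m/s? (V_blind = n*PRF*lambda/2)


V_blind = 3 * 2257 * 0.023 / 2 = 77.9 m/s

77.9 m/s


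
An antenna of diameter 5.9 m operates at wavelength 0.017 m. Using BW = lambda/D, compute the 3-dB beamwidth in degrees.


BW_rad = 0.017 / 5.9 = 0.002881
BW_deg = 0.17 degrees

0.17 degrees


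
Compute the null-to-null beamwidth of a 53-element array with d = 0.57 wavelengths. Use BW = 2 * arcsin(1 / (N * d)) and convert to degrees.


1/(N*d) = 1/(53*0.57) = 0.033102
BW = 2*arcsin(0.033102) = 3.8 degrees

3.8 degrees


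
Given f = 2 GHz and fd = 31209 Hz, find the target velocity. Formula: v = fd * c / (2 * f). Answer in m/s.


v = 31209 * 3e8 / (2 * 2000000000.0) = 2340.7 m/s

2340.7 m/s


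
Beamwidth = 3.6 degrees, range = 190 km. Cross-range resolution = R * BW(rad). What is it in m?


BW_rad = 0.062831853
CR = 190000 * 0.062831853 = 11938.1 m

11938.1 m


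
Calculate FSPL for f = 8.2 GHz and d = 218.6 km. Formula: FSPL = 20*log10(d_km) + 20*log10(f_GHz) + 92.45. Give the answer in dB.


20*log10(218.6) = 46.79
20*log10(8.2) = 18.28
FSPL = 157.5 dB

157.5 dB


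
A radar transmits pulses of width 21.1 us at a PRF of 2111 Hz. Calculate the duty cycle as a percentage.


DC = 21.1e-6 * 2111 * 100 = 4.45%

4.45%


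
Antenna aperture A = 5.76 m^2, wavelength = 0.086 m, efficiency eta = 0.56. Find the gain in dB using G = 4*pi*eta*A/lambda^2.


G_linear = 4*pi*0.56*5.76/0.086^2 = 5480.54
G_dB = 10*log10(5480.54) = 37.4 dB

37.4 dB


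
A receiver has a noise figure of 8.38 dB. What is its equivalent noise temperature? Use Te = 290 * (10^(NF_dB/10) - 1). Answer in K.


NF_lin = 10^(8.38/10) = 6.886523
Te = 290 * (6.886523 - 1) = 1707.1 K

1707.1 K


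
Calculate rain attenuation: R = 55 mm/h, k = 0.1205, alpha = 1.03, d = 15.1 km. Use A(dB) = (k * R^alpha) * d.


gamma = 0.1205 * 55^1.03 = 7.474129 dB/km
A = 7.474129 * 15.1 = 112.86 dB

112.86 dB


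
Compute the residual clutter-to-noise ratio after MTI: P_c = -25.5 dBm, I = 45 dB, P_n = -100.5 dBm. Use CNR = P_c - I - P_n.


CNR = -25.5 - 45 - (-100.5) = 30.0 dB

30.0 dB


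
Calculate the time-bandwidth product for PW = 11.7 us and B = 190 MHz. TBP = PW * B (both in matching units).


TBP = 11.7 * 190 = 2223.0

2223.0


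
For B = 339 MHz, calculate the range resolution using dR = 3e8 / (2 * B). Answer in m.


dR = 3e8 / (2 * 339000000.0) = 0.44 m

0.44 m


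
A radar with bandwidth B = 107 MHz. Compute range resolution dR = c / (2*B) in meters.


dR = 3e8 / (2 * 107000000.0) = 1.4 m

1.4 m


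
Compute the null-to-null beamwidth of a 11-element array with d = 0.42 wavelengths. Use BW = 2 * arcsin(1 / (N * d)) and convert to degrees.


1/(N*d) = 1/(11*0.42) = 0.21645
BW = 2*arcsin(0.21645) = 25.0 degrees

25.0 degrees


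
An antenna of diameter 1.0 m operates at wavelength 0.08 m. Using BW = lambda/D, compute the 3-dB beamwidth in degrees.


BW_rad = 0.08 / 1.0 = 0.08
BW_deg = 4.58 degrees

4.58 degrees


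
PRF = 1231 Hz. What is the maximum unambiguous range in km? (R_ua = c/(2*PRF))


R_ua = 3e8 / (2 * 1231) = 121852.2 m = 121.9 km

121.9 km


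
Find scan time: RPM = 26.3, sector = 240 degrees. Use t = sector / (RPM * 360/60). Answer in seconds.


t = 240 / (26.3 * 360) * 60 = 1.52 s

1.52 s


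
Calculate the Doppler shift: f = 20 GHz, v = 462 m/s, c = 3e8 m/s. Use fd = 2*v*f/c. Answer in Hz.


fd = 2 * 462 * 20000000000.0 / 3e8 = 61600.0 Hz

61600.0 Hz


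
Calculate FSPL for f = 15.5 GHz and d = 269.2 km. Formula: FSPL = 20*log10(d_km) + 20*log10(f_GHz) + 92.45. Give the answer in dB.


20*log10(269.2) = 48.6
20*log10(15.5) = 23.81
FSPL = 164.9 dB

164.9 dB


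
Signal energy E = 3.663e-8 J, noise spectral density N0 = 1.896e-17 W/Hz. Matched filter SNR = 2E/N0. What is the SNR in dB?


SNR_lin = 2 * 3.663e-8 / 1.896e-17 = 3.864e9
SNR_dB = 10*log10(3.864e9) = 95.9 dB

95.9 dB


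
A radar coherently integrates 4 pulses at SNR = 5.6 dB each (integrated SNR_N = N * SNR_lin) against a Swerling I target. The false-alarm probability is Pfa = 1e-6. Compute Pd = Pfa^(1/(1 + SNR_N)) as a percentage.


SNR_lin = 10^(5.6/10) = 3.63078
SNR_N = 4 * 3.63078 = 14.52312
1/(1 + SNR_N) = 1/15.52312 = 0.06442
Pd = (1e-6)^0.06442 = 0.41066
Pd = 41.1%

41.1%


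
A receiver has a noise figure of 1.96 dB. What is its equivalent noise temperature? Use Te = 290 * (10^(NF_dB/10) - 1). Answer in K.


NF_lin = 10^(1.96/10) = 1.570363
Te = 290 * (1.570363 - 1) = 165.4 K

165.4 K


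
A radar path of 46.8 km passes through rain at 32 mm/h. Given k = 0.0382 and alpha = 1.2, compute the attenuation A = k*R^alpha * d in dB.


gamma = 0.0382 * 32^1.2 = 2.4448 dB/km
A = 2.4448 * 46.8 = 114.42 dB

114.42 dB


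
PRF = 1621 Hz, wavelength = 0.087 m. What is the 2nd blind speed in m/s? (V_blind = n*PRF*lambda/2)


V_blind = 2 * 1621 * 0.087 / 2 = 141.0 m/s

141.0 m/s


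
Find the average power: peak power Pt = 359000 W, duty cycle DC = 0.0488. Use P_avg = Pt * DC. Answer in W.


P_avg = 359000 * 0.0488 = 17519.2 W

17519.2 W


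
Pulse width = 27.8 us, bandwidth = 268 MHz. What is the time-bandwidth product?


TBP = 27.8 * 268 = 7450.4

7450.4


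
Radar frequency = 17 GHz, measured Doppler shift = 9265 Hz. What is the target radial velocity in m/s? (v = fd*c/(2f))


v = 9265 * 3e8 / (2 * 17000000000.0) = 81.8 m/s

81.8 m/s


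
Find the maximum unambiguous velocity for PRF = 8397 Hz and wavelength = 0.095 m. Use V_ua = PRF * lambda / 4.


V_ua = 8397 * 0.095 / 4 = 199.4 m/s

199.4 m/s


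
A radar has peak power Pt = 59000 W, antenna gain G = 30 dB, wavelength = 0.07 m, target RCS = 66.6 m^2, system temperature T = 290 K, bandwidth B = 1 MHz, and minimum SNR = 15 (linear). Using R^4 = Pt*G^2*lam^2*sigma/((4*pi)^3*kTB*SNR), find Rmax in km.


G_lin = 10^(30/10) = 1000.0
R^4 = 59000 * 1000.0^2 * 0.07^2 * 66.6 / ((4*pi)^3 * 1.38e-23 * 290 * 1000000.0 * 15)
R^4 = 1.61631e20 m^4
R_max = (1.61631e20)^(1/4) = 112753.8 m = 112.8 km

112.8 km


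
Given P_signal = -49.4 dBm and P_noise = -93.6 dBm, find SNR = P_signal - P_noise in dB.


SNR = -49.4 - (-93.6) = 44.2 dB

44.2 dB


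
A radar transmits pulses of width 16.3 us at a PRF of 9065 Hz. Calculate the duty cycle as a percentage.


DC = 16.3e-6 * 9065 * 100 = 14.78%

14.78%


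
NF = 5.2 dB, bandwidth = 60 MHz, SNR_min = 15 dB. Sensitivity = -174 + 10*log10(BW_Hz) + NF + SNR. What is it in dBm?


10*log10(60000000.0) = 77.78
S = -174 + 77.78 + 5.2 + 15 = -76.0 dBm

-76.0 dBm


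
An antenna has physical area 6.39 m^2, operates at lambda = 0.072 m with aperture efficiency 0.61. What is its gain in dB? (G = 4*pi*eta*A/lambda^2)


G_linear = 4*pi*0.61*6.39/0.072^2 = 9448.78
G_dB = 10*log10(9448.78) = 39.8 dB

39.8 dB


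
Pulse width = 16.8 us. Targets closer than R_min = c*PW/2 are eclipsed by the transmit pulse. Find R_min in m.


R_min = 3e8 * 16.8e-6 / 2 = 2520.0 m

2520.0 m


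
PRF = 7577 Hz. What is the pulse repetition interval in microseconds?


PRI = 1/7577 = 0.0001319784 s = 132.0 us

132.0 us


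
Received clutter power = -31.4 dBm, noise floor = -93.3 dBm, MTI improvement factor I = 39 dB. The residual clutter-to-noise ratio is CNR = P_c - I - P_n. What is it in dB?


CNR = -31.4 - 39 - (-93.3) = 22.9 dB

22.9 dB


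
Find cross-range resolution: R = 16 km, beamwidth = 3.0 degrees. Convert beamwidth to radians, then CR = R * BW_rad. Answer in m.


BW_rad = 0.052359878
CR = 16000 * 0.052359878 = 837.8 m

837.8 m


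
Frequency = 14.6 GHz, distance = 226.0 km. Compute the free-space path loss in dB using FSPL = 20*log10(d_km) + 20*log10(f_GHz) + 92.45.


20*log10(226.0) = 47.08
20*log10(14.6) = 23.29
FSPL = 162.8 dB

162.8 dB


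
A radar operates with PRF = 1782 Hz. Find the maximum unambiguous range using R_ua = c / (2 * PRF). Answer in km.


R_ua = 3e8 / (2 * 1782) = 84175.1 m = 84.2 km

84.2 km


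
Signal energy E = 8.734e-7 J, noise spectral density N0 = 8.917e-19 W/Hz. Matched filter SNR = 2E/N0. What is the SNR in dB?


SNR_lin = 2 * 8.734e-7 / 8.917e-19 = 1.959e12
SNR_dB = 10*log10(1.959e12) = 122.9 dB

122.9 dB
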